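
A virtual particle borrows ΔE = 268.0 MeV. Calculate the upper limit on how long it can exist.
1.228 ys

Using the energy-time uncertainty principle:
ΔEΔt ≥ ℏ/2

For a virtual particle borrowing energy ΔE, the maximum lifetime is:
Δt_max = ℏ/(2ΔE)

Converting energy:
ΔE = 268.0 MeV = 4.294e-11 J

Δt_max = (1.055e-34 J·s) / (2 × 4.294e-11 J)
Δt_max = 1.228e-24 s = 1.228 ys

Virtual particles with higher borrowed energy exist for shorter times.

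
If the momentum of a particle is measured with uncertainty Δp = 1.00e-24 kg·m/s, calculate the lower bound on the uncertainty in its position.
52.729 pm

Using the Heisenberg uncertainty principle:
ΔxΔp ≥ ℏ/2

The minimum uncertainty in position is:
Δx_min = ℏ/(2Δp)
Δx_min = (1.055e-34 J·s) / (2 × 1.000e-24 kg·m/s)
Δx_min = 5.273e-11 m = 52.729 pm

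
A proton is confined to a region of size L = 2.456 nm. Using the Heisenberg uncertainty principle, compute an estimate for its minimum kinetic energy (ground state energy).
859.998 neV

Using the uncertainty principle to estimate ground state energy:

1. The position uncertainty is approximately the confinement size:
   Δx ≈ L = 2.456e-09 m

2. From ΔxΔp ≥ ℏ/2, the minimum momentum uncertainty is:
   Δp ≈ ℏ/(2L) = 2.147e-26 kg·m/s

3. The kinetic energy is approximately:
   KE ≈ (Δp)²/(2m) = (2.147e-26)²/(2 × 1.673e-27 kg)
   KE ≈ 1.378e-25 J = 859.998 neV

This is an order-of-magnitude estimate of the ground state energy.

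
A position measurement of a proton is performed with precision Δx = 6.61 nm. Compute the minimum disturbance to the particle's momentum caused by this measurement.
7.977 × 10^-27 kg·m/s

The uncertainty principle implies that measuring position disturbs momentum:
ΔxΔp ≥ ℏ/2

When we measure position with precision Δx, we necessarily introduce a momentum uncertainty:
Δp ≥ ℏ/(2Δx)
Δp_min = (1.055e-34 J·s) / (2 × 6.610e-09 m)
Δp_min = 7.977e-27 kg·m/s

The more precisely we measure position, the greater the momentum disturbance.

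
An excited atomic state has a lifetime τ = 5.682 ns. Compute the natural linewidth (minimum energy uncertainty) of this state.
57.921 neV

Using the energy-time uncertainty principle:
ΔEΔt ≥ ℏ/2

The lifetime τ represents the time uncertainty Δt.
The natural linewidth (minimum energy uncertainty) is:

ΔE = ℏ/(2τ)
ΔE = (1.055e-34 J·s) / (2 × 5.682e-09 s)
ΔE = 9.280e-27 J = 57.921 neV

This natural linewidth limits the precision of spectroscopic measurements.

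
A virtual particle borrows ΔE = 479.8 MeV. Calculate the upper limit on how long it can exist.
6.859 × 10^-25 s

Using the energy-time uncertainty principle:
ΔEΔt ≥ ℏ/2

For a virtual particle borrowing energy ΔE, the maximum lifetime is:
Δt_max = ℏ/(2ΔE)

Converting energy:
ΔE = 479.8 MeV = 7.687e-11 J

Δt_max = (1.055e-34 J·s) / (2 × 7.687e-11 J)
Δt_max = 6.859e-25 s = 6.859 × 10^-25 s

Virtual particles with higher borrowed energy exist for shorter times.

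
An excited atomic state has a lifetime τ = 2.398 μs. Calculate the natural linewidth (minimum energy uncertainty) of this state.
137.242 peV

Using the energy-time uncertainty principle:
ΔEΔt ≥ ℏ/2

The lifetime τ represents the time uncertainty Δt.
The natural linewidth (minimum energy uncertainty) is:

ΔE = ℏ/(2τ)
ΔE = (1.055e-34 J·s) / (2 × 2.398e-06 s)
ΔE = 2.199e-29 J = 137.242 peV

This natural linewidth limits the precision of spectroscopic measurements.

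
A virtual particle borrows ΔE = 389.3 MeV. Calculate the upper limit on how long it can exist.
8.454 × 10^-25 s

Using the energy-time uncertainty principle:
ΔEΔt ≥ ℏ/2

For a virtual particle borrowing energy ΔE, the maximum lifetime is:
Δt_max = ℏ/(2ΔE)

Converting energy:
ΔE = 389.3 MeV = 6.237e-11 J

Δt_max = (1.055e-34 J·s) / (2 × 6.237e-11 J)
Δt_max = 8.454e-25 s = 8.454 × 10^-25 s

Virtual particles with higher borrowed energy exist for shorter times.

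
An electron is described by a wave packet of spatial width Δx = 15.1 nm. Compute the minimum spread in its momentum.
3.492 × 10^-27 kg·m/s

For a wave packet, the spatial width Δx and momentum spread Δp are related by the uncertainty principle:
ΔxΔp ≥ ℏ/2

The minimum momentum spread is:
Δp_min = ℏ/(2Δx)
Δp_min = (1.055e-34 J·s) / (2 × 1.510e-08 m)
Δp_min = 3.492e-27 kg·m/s

A wave packet cannot have both a well-defined position and well-defined momentum.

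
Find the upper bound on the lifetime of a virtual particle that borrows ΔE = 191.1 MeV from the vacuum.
1.722 ys

Using the energy-time uncertainty principle:
ΔEΔt ≥ ℏ/2

For a virtual particle borrowing energy ΔE, the maximum lifetime is:
Δt_max = ℏ/(2ΔE)

Converting energy:
ΔE = 191.1 MeV = 3.062e-11 J

Δt_max = (1.055e-34 J·s) / (2 × 3.062e-11 J)
Δt_max = 1.722e-24 s = 1.722 ys

Virtual particles with higher borrowed energy exist for shorter times.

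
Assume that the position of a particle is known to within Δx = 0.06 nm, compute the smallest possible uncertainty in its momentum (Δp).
8.788 × 10^-25 kg·m/s

Using the Heisenberg uncertainty principle:
ΔxΔp ≥ ℏ/2

The minimum uncertainty in momentum is:
Δp_min = ℏ/(2Δx)
Δp_min = (1.055e-34 J·s) / (2 × 6.000e-11 m)
Δp_min = 8.788e-25 kg·m/s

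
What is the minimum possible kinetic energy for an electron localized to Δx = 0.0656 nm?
2.213 eV

Localizing a particle requires giving it sufficient momentum uncertainty:

1. From uncertainty principle: Δp ≥ ℏ/(2Δx)
   Δp_min = (1.055e-34 J·s) / (2 × 6.560e-11 m)
   Δp_min = 8.038e-25 kg·m/s

2. This momentum uncertainty corresponds to kinetic energy:
   KE ≈ (Δp)²/(2m) = (8.038e-25)²/(2 × 9.109e-31 kg)
   KE = 3.546e-19 J = 2.213 eV

Tighter localization requires more energy.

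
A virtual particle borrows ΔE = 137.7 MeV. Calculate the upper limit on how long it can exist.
2.390 ys

Using the energy-time uncertainty principle:
ΔEΔt ≥ ℏ/2

For a virtual particle borrowing energy ΔE, the maximum lifetime is:
Δt_max = ℏ/(2ΔE)

Converting energy:
ΔE = 137.7 MeV = 2.206e-11 J

Δt_max = (1.055e-34 J·s) / (2 × 2.206e-11 J)
Δt_max = 2.390e-24 s = 2.390 ys

Virtual particles with higher borrowed energy exist for shorter times.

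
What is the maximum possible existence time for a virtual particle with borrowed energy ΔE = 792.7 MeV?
4.152 × 10^-25 s

Using the energy-time uncertainty principle:
ΔEΔt ≥ ℏ/2

For a virtual particle borrowing energy ΔE, the maximum lifetime is:
Δt_max = ℏ/(2ΔE)

Converting energy:
ΔE = 792.7 MeV = 1.270e-10 J

Δt_max = (1.055e-34 J·s) / (2 × 1.270e-10 J)
Δt_max = 4.152e-25 s = 4.152 × 10^-25 s

Virtual particles with higher borrowed energy exist for shorter times.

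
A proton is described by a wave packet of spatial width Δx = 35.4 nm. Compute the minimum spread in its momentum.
1.490 × 10^-27 kg·m/s

For a wave packet, the spatial width Δx and momentum spread Δp are related by the uncertainty principle:
ΔxΔp ≥ ℏ/2

The minimum momentum spread is:
Δp_min = ℏ/(2Δx)
Δp_min = (1.055e-34 J·s) / (2 × 3.540e-08 m)
Δp_min = 1.490e-27 kg·m/s

A wave packet cannot have both a well-defined position and well-defined momentum.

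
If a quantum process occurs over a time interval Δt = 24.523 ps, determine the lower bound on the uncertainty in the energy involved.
13.420 μeV

Using the energy-time uncertainty principle:
ΔEΔt ≥ ℏ/2

The minimum uncertainty in energy is:
ΔE_min = ℏ/(2Δt)
ΔE_min = (1.055e-34 J·s) / (2 × 2.452e-11 s)
ΔE_min = 2.150e-24 J = 13.420 μeV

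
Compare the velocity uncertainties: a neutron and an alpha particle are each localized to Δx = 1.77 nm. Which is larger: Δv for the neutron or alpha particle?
The neutron has the larger minimum velocity uncertainty, by a ratio of 4.0.

For both particles, Δp_min = ℏ/(2Δx) = 2.979e-26 kg·m/s (same for both).

The velocity uncertainty is Δv = Δp/m:
- neutron: Δv = 2.979e-26 / 1.675e-27 = 1.779e+01 m/s = 17.786 m/s
- alpha particle: Δv = 2.979e-26 / 6.645e-27 = 4.483e+00 m/s = 4.483 m/s

Ratio: 1.779e+01 / 4.483e+00 = 4.0

The lighter particle has larger velocity uncertainty because Δv ∝ 1/m.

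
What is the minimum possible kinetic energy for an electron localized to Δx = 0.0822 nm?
1.410 eV

Localizing a particle requires giving it sufficient momentum uncertainty:

1. From uncertainty principle: Δp ≥ ℏ/(2Δx)
   Δp_min = (1.055e-34 J·s) / (2 × 8.220e-11 m)
   Δp_min = 6.415e-25 kg·m/s

2. This momentum uncertainty corresponds to kinetic energy:
   KE ≈ (Δp)²/(2m) = (6.415e-25)²/(2 × 9.109e-31 kg)
   KE = 2.259e-19 J = 1.410 eV

Tighter localization requires more energy.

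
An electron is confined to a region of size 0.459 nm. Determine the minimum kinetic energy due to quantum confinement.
45.210 meV

Using the uncertainty principle:

1. Position uncertainty: Δx ≈ 4.590e-10 m
2. Minimum momentum uncertainty: Δp = ℏ/(2Δx) = 1.149e-25 kg·m/s
3. Minimum kinetic energy:
   KE = (Δp)²/(2m) = (1.149e-25)²/(2 × 9.109e-31 kg)
   KE = 7.243e-21 J = 45.210 meV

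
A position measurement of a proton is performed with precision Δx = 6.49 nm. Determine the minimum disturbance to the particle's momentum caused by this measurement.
8.125 × 10^-27 kg·m/s

The uncertainty principle implies that measuring position disturbs momentum:
ΔxΔp ≥ ℏ/2

When we measure position with precision Δx, we necessarily introduce a momentum uncertainty:
Δp ≥ ℏ/(2Δx)
Δp_min = (1.055e-34 J·s) / (2 × 6.490e-09 m)
Δp_min = 8.125e-27 kg·m/s

The more precisely we measure position, the greater the momentum disturbance.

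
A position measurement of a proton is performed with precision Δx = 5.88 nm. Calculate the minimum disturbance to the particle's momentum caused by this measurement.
8.967 × 10^-27 kg·m/s

The uncertainty principle implies that measuring position disturbs momentum:
ΔxΔp ≥ ℏ/2

When we measure position with precision Δx, we necessarily introduce a momentum uncertainty:
Δp ≥ ℏ/(2Δx)
Δp_min = (1.055e-34 J·s) / (2 × 5.880e-09 m)
Δp_min = 8.967e-27 kg·m/s

The more precisely we measure position, the greater the momentum disturbance.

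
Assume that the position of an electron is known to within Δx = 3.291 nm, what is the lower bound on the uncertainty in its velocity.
17.589 km/s

Using the Heisenberg uncertainty principle and Δp = mΔv:
ΔxΔp ≥ ℏ/2
Δx(mΔv) ≥ ℏ/2

The minimum uncertainty in velocity is:
Δv_min = ℏ/(2mΔx)
Δv_min = (1.055e-34 J·s) / (2 × 9.109e-31 kg × 3.291e-09 m)
Δv_min = 1.759e+04 m/s = 17.589 km/s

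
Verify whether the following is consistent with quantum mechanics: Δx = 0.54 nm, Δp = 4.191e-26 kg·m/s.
No, it violates the uncertainty principle (impossible measurement).

Calculate the product ΔxΔp:
ΔxΔp = (5.400e-10 m) × (4.191e-26 kg·m/s)
ΔxΔp = 2.263e-35 J·s

Compare to the minimum allowed value ℏ/2:
ℏ/2 = 5.273e-35 J·s

Since ΔxΔp = 2.263e-35 J·s < 5.273e-35 J·s = ℏ/2,
the measurement violates the uncertainty principle.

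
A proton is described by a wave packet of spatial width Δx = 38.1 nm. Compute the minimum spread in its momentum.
1.384 × 10^-27 kg·m/s

For a wave packet, the spatial width Δx and momentum spread Δp are related by the uncertainty principle:
ΔxΔp ≥ ℏ/2

The minimum momentum spread is:
Δp_min = ℏ/(2Δx)
Δp_min = (1.055e-34 J·s) / (2 × 3.810e-08 m)
Δp_min = 1.384e-27 kg·m/s

A wave packet cannot have both a well-defined position and well-defined momentum.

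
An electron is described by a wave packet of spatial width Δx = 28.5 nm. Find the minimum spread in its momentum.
1.850 × 10^-27 kg·m/s

For a wave packet, the spatial width Δx and momentum spread Δp are related by the uncertainty principle:
ΔxΔp ≥ ℏ/2

The minimum momentum spread is:
Δp_min = ℏ/(2Δx)
Δp_min = (1.055e-34 J·s) / (2 × 2.850e-08 m)
Δp_min = 1.850e-27 kg·m/s

A wave packet cannot have both a well-defined position and well-defined momentum.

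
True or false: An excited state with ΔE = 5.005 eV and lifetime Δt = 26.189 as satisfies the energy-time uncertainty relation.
No, it violates the uncertainty relation.

Calculate the product ΔEΔt:
ΔE = 5.005 eV = 8.019e-19 J
ΔEΔt = (8.019e-19 J) × (2.619e-17 s)
ΔEΔt = 2.100e-35 J·s

Compare to the minimum allowed value ℏ/2:
ℏ/2 = 5.273e-35 J·s

Since ΔEΔt = 2.100e-35 J·s < 5.273e-35 J·s = ℏ/2,
this violates the uncertainty relation.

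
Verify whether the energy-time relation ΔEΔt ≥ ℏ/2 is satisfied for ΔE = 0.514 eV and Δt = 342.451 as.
No, it violates the uncertainty relation.

Calculate the product ΔEΔt:
ΔE = 0.514 eV = 8.235e-20 J
ΔEΔt = (8.235e-20 J) × (3.425e-16 s)
ΔEΔt = 2.820e-35 J·s

Compare to the minimum allowed value ℏ/2:
ℏ/2 = 5.273e-35 J·s

Since ΔEΔt = 2.820e-35 J·s < 5.273e-35 J·s = ℏ/2,
this violates the uncertainty relation.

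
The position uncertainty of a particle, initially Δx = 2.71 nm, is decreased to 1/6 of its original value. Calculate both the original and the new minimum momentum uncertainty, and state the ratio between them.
Original Δp_min = 1.946 × 10^-26 kg·m/s; new Δp'_min = 1.167 × 10^-25 kg·m/s; ratio Δp'_min/Δp_min = 6.

From the uncertainty principle ΔxΔp ≥ ℏ/2, the minimum momentum uncertainty is Δp_min = ℏ/(2Δx).

Original (Δx = 2.71 nm = 2.710e-09 m):
Δp_min = (1.055e-34 J·s)/(2 × 2.710e-09 m) = 1.946e-26 kg·m/s

When Δx → (1/6)Δx:
Δp'_min = ℏ/(2 × (1/6)Δx) = 6 × ℏ/(2Δx) = 6 × Δp_min
Δp'_min = 6 × 1.946e-26 kg·m/s = 1.167e-25 kg·m/s

Since Δp_min ∝ 1/Δx, when Δx is decreased to 1/6 of its original value, Δp_min increases to 6 times its original value.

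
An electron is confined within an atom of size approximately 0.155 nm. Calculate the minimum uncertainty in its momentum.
3.402 × 10^-25 kg·m/s

Using the Heisenberg uncertainty principle:
ΔxΔp ≥ ℏ/2

With Δx ≈ L = 1.550e-10 m (the confinement size):
Δp_min = ℏ/(2Δx)
Δp_min = (1.055e-34 J·s) / (2 × 1.550e-10 m)
Δp_min = 3.402e-25 kg·m/s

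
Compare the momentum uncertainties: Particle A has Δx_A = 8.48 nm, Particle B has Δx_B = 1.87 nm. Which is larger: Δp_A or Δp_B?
Particle B has the larger minimum momentum uncertainty, by a factor of 4.53.

For each particle, the minimum momentum uncertainty is Δp_min = ℏ/(2Δx):

Particle A: Δp_A = ℏ/(2×8.480e-09 m) = 6.218e-27 kg·m/s
Particle B: Δp_B = ℏ/(2×1.870e-09 m) = 2.820e-26 kg·m/s

Ratio: Δp_B/Δp_A = 4.53

Since Δp_min ∝ 1/Δx, the particle with smaller position uncertainty (B) has larger momentum uncertainty.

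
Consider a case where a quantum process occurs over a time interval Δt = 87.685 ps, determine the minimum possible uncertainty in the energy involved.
3.753 μeV

Using the energy-time uncertainty principle:
ΔEΔt ≥ ℏ/2

The minimum uncertainty in energy is:
ΔE_min = ℏ/(2Δt)
ΔE_min = (1.055e-34 J·s) / (2 × 8.769e-11 s)
ΔE_min = 6.013e-25 J = 3.753 μeV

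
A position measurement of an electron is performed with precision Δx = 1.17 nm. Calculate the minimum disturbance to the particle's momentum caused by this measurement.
4.507 × 10^-26 kg·m/s

The uncertainty principle implies that measuring position disturbs momentum:
ΔxΔp ≥ ℏ/2

When we measure position with precision Δx, we necessarily introduce a momentum uncertainty:
Δp ≥ ℏ/(2Δx)
Δp_min = (1.055e-34 J·s) / (2 × 1.170e-09 m)
Δp_min = 4.507e-26 kg·m/s

The more precisely we measure position, the greater the momentum disturbance.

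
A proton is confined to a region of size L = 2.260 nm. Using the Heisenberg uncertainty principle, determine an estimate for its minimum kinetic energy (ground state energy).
1.016 μeV

Using the uncertainty principle to estimate ground state energy:

1. The position uncertainty is approximately the confinement size:
   Δx ≈ L = 2.260e-09 m

2. From ΔxΔp ≥ ℏ/2, the minimum momentum uncertainty is:
   Δp ≈ ℏ/(2L) = 2.333e-26 kg·m/s

3. The kinetic energy is approximately:
   KE ≈ (Δp)²/(2m) = (2.333e-26)²/(2 × 1.673e-27 kg)
   KE ≈ 1.627e-25 J = 1.016 μeV

This is an order-of-magnitude estimate of the ground state energy.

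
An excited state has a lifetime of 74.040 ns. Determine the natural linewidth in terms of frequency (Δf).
1.075 MHz

Using the energy-time uncertainty principle and E = hf:
ΔEΔt ≥ ℏ/2
hΔf·Δt ≥ ℏ/2

The minimum frequency uncertainty is:
Δf = ℏ/(2hτ) = 1/(4πτ)
Δf = 1/(4π × 7.404e-08 s)
Δf = 1.075e+06 Hz = 1.075 MHz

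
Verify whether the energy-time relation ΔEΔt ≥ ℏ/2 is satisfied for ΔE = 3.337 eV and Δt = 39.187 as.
No, it violates the uncertainty relation.

Calculate the product ΔEΔt:
ΔE = 3.337 eV = 5.346e-19 J
ΔEΔt = (5.346e-19 J) × (3.919e-17 s)
ΔEΔt = 2.095e-35 J·s

Compare to the minimum allowed value ℏ/2:
ℏ/2 = 5.273e-35 J·s

Since ΔEΔt = 2.095e-35 J·s < 5.273e-35 J·s = ℏ/2,
this violates the uncertainty relation.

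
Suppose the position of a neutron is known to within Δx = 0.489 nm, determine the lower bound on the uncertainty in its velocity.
64.379 m/s

Using the Heisenberg uncertainty principle and Δp = mΔv:
ΔxΔp ≥ ℏ/2
Δx(mΔv) ≥ ℏ/2

The minimum uncertainty in velocity is:
Δv_min = ℏ/(2mΔx)
Δv_min = (1.055e-34 J·s) / (2 × 1.675e-27 kg × 4.890e-10 m)
Δv_min = 6.438e+01 m/s = 64.379 m/s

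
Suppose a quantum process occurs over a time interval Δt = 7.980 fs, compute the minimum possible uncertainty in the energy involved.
41.241 meV

Using the energy-time uncertainty principle:
ΔEΔt ≥ ℏ/2

The minimum uncertainty in energy is:
ΔE_min = ℏ/(2Δt)
ΔE_min = (1.055e-34 J·s) / (2 × 7.980e-15 s)
ΔE_min = 6.608e-21 J = 41.241 meV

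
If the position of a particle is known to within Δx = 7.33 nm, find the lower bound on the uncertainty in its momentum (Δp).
7.194 × 10^-27 kg·m/s

Using the Heisenberg uncertainty principle:
ΔxΔp ≥ ℏ/2

The minimum uncertainty in momentum is:
Δp_min = ℏ/(2Δx)
Δp_min = (1.055e-34 J·s) / (2 × 7.330e-09 m)
Δp_min = 7.194e-27 kg·m/s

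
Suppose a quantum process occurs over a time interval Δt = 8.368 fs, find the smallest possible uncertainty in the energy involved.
39.329 meV

Using the energy-time uncertainty principle:
ΔEΔt ≥ ℏ/2

The minimum uncertainty in energy is:
ΔE_min = ℏ/(2Δt)
ΔE_min = (1.055e-34 J·s) / (2 × 8.368e-15 s)
ΔE_min = 6.301e-21 J = 39.329 meV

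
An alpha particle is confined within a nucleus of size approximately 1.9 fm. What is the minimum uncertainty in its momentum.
2.775 × 10^-20 kg·m/s

Using the Heisenberg uncertainty principle:
ΔxΔp ≥ ℏ/2

With Δx ≈ L = 1.900e-15 m (the confinement size):
Δp_min = ℏ/(2Δx)
Δp_min = (1.055e-34 J·s) / (2 × 1.900e-15 m)
Δp_min = 2.775e-20 kg·m/s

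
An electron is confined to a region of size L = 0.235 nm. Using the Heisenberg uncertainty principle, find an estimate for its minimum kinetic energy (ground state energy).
172.475 meV

Using the uncertainty principle to estimate ground state energy:

1. The position uncertainty is approximately the confinement size:
   Δx ≈ L = 2.350e-10 m

2. From ΔxΔp ≥ ℏ/2, the minimum momentum uncertainty is:
   Δp ≈ ℏ/(2L) = 2.244e-25 kg·m/s

3. The kinetic energy is approximately:
   KE ≈ (Δp)²/(2m) = (2.244e-25)²/(2 × 9.109e-31 kg)
   KE ≈ 2.763e-20 J = 172.475 meV

This is an order-of-magnitude estimate of the ground state energy.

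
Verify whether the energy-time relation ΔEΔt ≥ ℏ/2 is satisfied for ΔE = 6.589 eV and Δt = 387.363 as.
Yes, it satisfies the uncertainty relation.

Calculate the product ΔEΔt:
ΔE = 6.589 eV = 1.056e-18 J
ΔEΔt = (1.056e-18 J) × (3.874e-16 s)
ΔEΔt = 4.089e-34 J·s

Compare to the minimum allowed value ℏ/2:
ℏ/2 = 5.273e-35 J·s

Since ΔEΔt = 4.089e-34 J·s ≥ 5.273e-35 J·s = ℏ/2,
this satisfies the uncertainty relation.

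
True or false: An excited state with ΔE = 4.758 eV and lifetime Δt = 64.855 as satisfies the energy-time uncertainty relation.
No, it violates the uncertainty relation.

Calculate the product ΔEΔt:
ΔE = 4.758 eV = 7.623e-19 J
ΔEΔt = (7.623e-19 J) × (6.486e-17 s)
ΔEΔt = 4.944e-35 J·s

Compare to the minimum allowed value ℏ/2:
ℏ/2 = 5.273e-35 J·s

Since ΔEΔt = 4.944e-35 J·s < 5.273e-35 J·s = ℏ/2,
this violates the uncertainty relation.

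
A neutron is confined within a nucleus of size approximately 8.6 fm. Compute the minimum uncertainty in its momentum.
6.131 × 10^-21 kg·m/s

Using the Heisenberg uncertainty principle:
ΔxΔp ≥ ℏ/2

With Δx ≈ L = 8.600e-15 m (the confinement size):
Δp_min = ℏ/(2Δx)
Δp_min = (1.055e-34 J·s) / (2 × 8.600e-15 m)
Δp_min = 6.131e-21 kg·m/s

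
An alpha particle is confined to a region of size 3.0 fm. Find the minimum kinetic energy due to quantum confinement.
145.090 keV

Using the uncertainty principle:

1. Position uncertainty: Δx ≈ 3.000e-15 m
2. Minimum momentum uncertainty: Δp = ℏ/(2Δx) = 1.758e-20 kg·m/s
3. Minimum kinetic energy:
   KE = (Δp)²/(2m) = (1.758e-20)²/(2 × 6.645e-27 kg)
   KE = 2.325e-14 J = 145.090 keV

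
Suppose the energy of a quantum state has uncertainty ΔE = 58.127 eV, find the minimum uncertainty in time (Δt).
5.662 as

Using the energy-time uncertainty principle:
ΔEΔt ≥ ℏ/2

The minimum uncertainty in time is:
Δt_min = ℏ/(2ΔE)
Δt_min = (1.055e-34 J·s) / (2 × 9.313e-18 J)
Δt_min = 5.662e-18 s = 5.662 as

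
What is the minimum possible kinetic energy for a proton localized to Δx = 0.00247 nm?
850.277 meV

Localizing a particle requires giving it sufficient momentum uncertainty:

1. From uncertainty principle: Δp ≥ ℏ/(2Δx)
   Δp_min = (1.055e-34 J·s) / (2 × 2.470e-12 m)
   Δp_min = 2.135e-23 kg·m/s

2. This momentum uncertainty corresponds to kinetic energy:
   KE ≈ (Δp)²/(2m) = (2.135e-23)²/(2 × 1.673e-27 kg)
   KE = 1.362e-19 J = 850.277 meV

Tighter localization requires more energy.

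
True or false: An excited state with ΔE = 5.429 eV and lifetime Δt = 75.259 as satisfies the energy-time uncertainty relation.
Yes, it satisfies the uncertainty relation.

Calculate the product ΔEΔt:
ΔE = 5.429 eV = 8.698e-19 J
ΔEΔt = (8.698e-19 J) × (7.526e-17 s)
ΔEΔt = 6.546e-35 J·s

Compare to the minimum allowed value ℏ/2:
ℏ/2 = 5.273e-35 J·s

Since ΔEΔt = 6.546e-35 J·s ≥ 5.273e-35 J·s = ℏ/2,
this satisfies the uncertainty relation.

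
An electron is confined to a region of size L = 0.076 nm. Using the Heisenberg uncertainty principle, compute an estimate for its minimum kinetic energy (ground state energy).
1.649 eV

Using the uncertainty principle to estimate ground state energy:

1. The position uncertainty is approximately the confinement size:
   Δx ≈ L = 7.600e-11 m

2. From ΔxΔp ≥ ℏ/2, the minimum momentum uncertainty is:
   Δp ≈ ℏ/(2L) = 6.938e-25 kg·m/s

3. The kinetic energy is approximately:
   KE ≈ (Δp)²/(2m) = (6.938e-25)²/(2 × 9.109e-31 kg)
   KE ≈ 2.642e-19 J = 1.649 eV

This is an order-of-magnitude estimate of the ground state energy.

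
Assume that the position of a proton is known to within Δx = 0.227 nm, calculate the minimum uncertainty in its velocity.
138.875 m/s

Using the Heisenberg uncertainty principle and Δp = mΔv:
ΔxΔp ≥ ℏ/2
Δx(mΔv) ≥ ℏ/2

The minimum uncertainty in velocity is:
Δv_min = ℏ/(2mΔx)
Δv_min = (1.055e-34 J·s) / (2 × 1.673e-27 kg × 2.270e-10 m)
Δv_min = 1.389e+02 m/s = 138.875 m/s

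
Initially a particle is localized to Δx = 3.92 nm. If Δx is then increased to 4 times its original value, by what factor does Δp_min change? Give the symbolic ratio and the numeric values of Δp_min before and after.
Original Δp_min = 1.345 × 10^-26 kg·m/s; new Δp'_min = 3.363 × 10^-27 kg·m/s; ratio Δp'_min/Δp_min = 1/4.

From the uncertainty principle ΔxΔp ≥ ℏ/2, the minimum momentum uncertainty is Δp_min = ℏ/(2Δx).

Original (Δx = 3.92 nm = 3.920e-09 m):
Δp_min = (1.055e-34 J·s)/(2 × 3.920e-09 m) = 1.345e-26 kg·m/s

When Δx → 4Δx:
Δp'_min = ℏ/(2 × 4Δx) = (1/4) × ℏ/(2Δx) = (1/4) × Δp_min
Δp'_min = 1/4 × 1.345e-26 kg·m/s = 3.363e-27 kg·m/s

Since Δp_min ∝ 1/Δx, when Δx is increased to 4 times its original value, Δp_min decreases to 1/4 of its original value.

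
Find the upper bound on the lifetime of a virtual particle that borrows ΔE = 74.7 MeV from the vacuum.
4.406 ys

Using the energy-time uncertainty principle:
ΔEΔt ≥ ℏ/2

For a virtual particle borrowing energy ΔE, the maximum lifetime is:
Δt_max = ℏ/(2ΔE)

Converting energy:
ΔE = 74.7 MeV = 1.197e-11 J

Δt_max = (1.055e-34 J·s) / (2 × 1.197e-11 J)
Δt_max = 4.406e-24 s = 4.406 ys

Virtual particles with higher borrowed energy exist for shorter times.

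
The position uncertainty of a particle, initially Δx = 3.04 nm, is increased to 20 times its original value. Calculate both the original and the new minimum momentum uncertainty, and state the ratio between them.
Original Δp_min = 1.734 × 10^-26 kg·m/s; new Δp'_min = 8.672 × 10^-28 kg·m/s; ratio Δp'_min/Δp_min = 1/20.

From the uncertainty principle ΔxΔp ≥ ℏ/2, the minimum momentum uncertainty is Δp_min = ℏ/(2Δx).

Original (Δx = 3.04 nm = 3.040e-09 m):
Δp_min = (1.055e-34 J·s)/(2 × 3.040e-09 m) = 1.734e-26 kg·m/s

When Δx → 20Δx:
Δp'_min = ℏ/(2 × 20Δx) = (1/20) × ℏ/(2Δx) = (1/20) × Δp_min
Δp'_min = 1/20 × 1.734e-26 kg·m/s = 8.672e-28 kg·m/s

Since Δp_min ∝ 1/Δx, when Δx is increased to 20 times its original value, Δp_min decreases to 1/20 of its original value.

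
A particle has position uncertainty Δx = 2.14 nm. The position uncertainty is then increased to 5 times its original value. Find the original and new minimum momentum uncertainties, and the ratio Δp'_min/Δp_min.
Original Δp_min = 2.464 × 10^-26 kg·m/s; new Δp'_min = 4.928 × 10^-27 kg·m/s; ratio Δp'_min/Δp_min = 1/5.

From the uncertainty principle ΔxΔp ≥ ℏ/2, the minimum momentum uncertainty is Δp_min = ℏ/(2Δx).

Original (Δx = 2.14 nm = 2.140e-09 m):
Δp_min = (1.055e-34 J·s)/(2 × 2.140e-09 m) = 2.464e-26 kg·m/s

When Δx → 5Δx:
Δp'_min = ℏ/(2 × 5Δx) = (1/5) × ℏ/(2Δx) = (1/5) × Δp_min
Δp'_min = 1/5 × 2.464e-26 kg·m/s = 4.928e-27 kg·m/s

Since Δp_min ∝ 1/Δx, when Δx is increased to 5 times its original value, Δp_min decreases to 1/5 of its original value.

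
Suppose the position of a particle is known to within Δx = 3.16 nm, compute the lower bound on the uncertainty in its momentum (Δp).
1.669 × 10^-26 kg·m/s

Using the Heisenberg uncertainty principle:
ΔxΔp ≥ ℏ/2

The minimum uncertainty in momentum is:
Δp_min = ℏ/(2Δx)
Δp_min = (1.055e-34 J·s) / (2 × 3.160e-09 m)
Δp_min = 1.669e-26 kg·m/s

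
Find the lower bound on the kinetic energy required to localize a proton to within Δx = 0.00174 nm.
1.713 eV

Localizing a particle requires giving it sufficient momentum uncertainty:

1. From uncertainty principle: Δp ≥ ℏ/(2Δx)
   Δp_min = (1.055e-34 J·s) / (2 × 1.740e-12 m)
   Δp_min = 3.030e-23 kg·m/s

2. This momentum uncertainty corresponds to kinetic energy:
   KE ≈ (Δp)²/(2m) = (3.030e-23)²/(2 × 1.673e-27 kg)
   KE = 2.745e-19 J = 1.713 eV

Tighter localization requires more energy.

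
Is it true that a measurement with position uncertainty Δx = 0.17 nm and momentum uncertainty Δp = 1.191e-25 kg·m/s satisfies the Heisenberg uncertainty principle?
No, it violates the uncertainty principle (impossible measurement).

Calculate the product ΔxΔp:
ΔxΔp = (1.700e-10 m) × (1.191e-25 kg·m/s)
ΔxΔp = 2.025e-35 J·s

Compare to the minimum allowed value ℏ/2:
ℏ/2 = 5.273e-35 J·s

Since ΔxΔp = 2.025e-35 J·s < 5.273e-35 J·s = ℏ/2,
the measurement violates the uncertainty principle.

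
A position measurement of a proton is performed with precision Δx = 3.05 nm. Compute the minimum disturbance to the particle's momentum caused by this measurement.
1.729 × 10^-26 kg·m/s

The uncertainty principle implies that measuring position disturbs momentum:
ΔxΔp ≥ ℏ/2

When we measure position with precision Δx, we necessarily introduce a momentum uncertainty:
Δp ≥ ℏ/(2Δx)
Δp_min = (1.055e-34 J·s) / (2 × 3.050e-09 m)
Δp_min = 1.729e-26 kg·m/s

The more precisely we measure position, the greater the momentum disturbance.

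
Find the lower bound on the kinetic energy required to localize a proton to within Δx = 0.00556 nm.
167.805 meV

Localizing a particle requires giving it sufficient momentum uncertainty:

1. From uncertainty principle: Δp ≥ ℏ/(2Δx)
   Δp_min = (1.055e-34 J·s) / (2 × 5.560e-12 m)
   Δp_min = 9.484e-24 kg·m/s

2. This momentum uncertainty corresponds to kinetic energy:
   KE ≈ (Δp)²/(2m) = (9.484e-24)²/(2 × 1.673e-27 kg)
   KE = 2.689e-20 J = 167.805 meV

Tighter localization requires more energy.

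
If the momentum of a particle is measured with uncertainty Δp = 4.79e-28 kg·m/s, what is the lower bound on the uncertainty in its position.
110.081 nm

Using the Heisenberg uncertainty principle:
ΔxΔp ≥ ℏ/2

The minimum uncertainty in position is:
Δx_min = ℏ/(2Δp)
Δx_min = (1.055e-34 J·s) / (2 × 4.790e-28 kg·m/s)
Δx_min = 1.101e-07 m = 110.081 nm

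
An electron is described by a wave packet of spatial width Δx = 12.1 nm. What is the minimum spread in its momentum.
4.358 × 10^-27 kg·m/s

For a wave packet, the spatial width Δx and momentum spread Δp are related by the uncertainty principle:
ΔxΔp ≥ ℏ/2

The minimum momentum spread is:
Δp_min = ℏ/(2Δx)
Δp_min = (1.055e-34 J·s) / (2 × 1.210e-08 m)
Δp_min = 4.358e-27 kg·m/s

A wave packet cannot have both a well-defined position and well-defined momentum.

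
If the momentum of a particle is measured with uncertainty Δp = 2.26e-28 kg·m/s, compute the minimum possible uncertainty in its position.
233.312 nm

Using the Heisenberg uncertainty principle:
ΔxΔp ≥ ℏ/2

The minimum uncertainty in position is:
Δx_min = ℏ/(2Δp)
Δx_min = (1.055e-34 J·s) / (2 × 2.260e-28 kg·m/s)
Δx_min = 2.333e-07 m = 233.312 nm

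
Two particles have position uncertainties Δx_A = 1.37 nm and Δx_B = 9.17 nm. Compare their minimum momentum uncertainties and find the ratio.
Particle A has the larger minimum momentum uncertainty, by a factor of 6.69.

For each particle, the minimum momentum uncertainty is Δp_min = ℏ/(2Δx):

Particle A: Δp_A = ℏ/(2×1.370e-09 m) = 3.849e-26 kg·m/s
Particle B: Δp_B = ℏ/(2×9.170e-09 m) = 5.750e-27 kg·m/s

Ratio: Δp_A/Δp_B = 6.69

Since Δp_min ∝ 1/Δx, the particle with smaller position uncertainty (A) has larger momentum uncertainty.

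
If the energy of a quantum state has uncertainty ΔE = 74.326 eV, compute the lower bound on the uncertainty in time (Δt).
4.428 as

Using the energy-time uncertainty principle:
ΔEΔt ≥ ℏ/2

The minimum uncertainty in time is:
Δt_min = ℏ/(2ΔE)
Δt_min = (1.055e-34 J·s) / (2 × 1.191e-17 J)
Δt_min = 4.428e-18 s = 4.428 as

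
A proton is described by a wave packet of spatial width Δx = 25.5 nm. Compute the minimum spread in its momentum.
2.068 × 10^-27 kg·m/s

For a wave packet, the spatial width Δx and momentum spread Δp are related by the uncertainty principle:
ΔxΔp ≥ ℏ/2

The minimum momentum spread is:
Δp_min = ℏ/(2Δx)
Δp_min = (1.055e-34 J·s) / (2 × 2.550e-08 m)
Δp_min = 2.068e-27 kg·m/s

A wave packet cannot have both a well-defined position and well-defined momentum.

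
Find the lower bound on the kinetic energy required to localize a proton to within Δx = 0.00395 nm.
332.476 meV

Localizing a particle requires giving it sufficient momentum uncertainty:

1. From uncertainty principle: Δp ≥ ℏ/(2Δx)
   Δp_min = (1.055e-34 J·s) / (2 × 3.950e-12 m)
   Δp_min = 1.335e-23 kg·m/s

2. This momentum uncertainty corresponds to kinetic energy:
   KE ≈ (Δp)²/(2m) = (1.335e-23)²/(2 × 1.673e-27 kg)
   KE = 5.327e-20 J = 332.476 meV

Tighter localization requires more energy.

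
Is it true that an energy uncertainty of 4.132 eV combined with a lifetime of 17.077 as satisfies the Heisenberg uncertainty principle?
No, it violates the uncertainty relation.

Calculate the product ΔEΔt:
ΔE = 4.132 eV = 6.620e-19 J
ΔEΔt = (6.620e-19 J) × (1.708e-17 s)
ΔEΔt = 1.131e-35 J·s

Compare to the minimum allowed value ℏ/2:
ℏ/2 = 5.273e-35 J·s

Since ΔEΔt = 1.131e-35 J·s < 5.273e-35 J·s = ℏ/2,
this violates the uncertainty relation.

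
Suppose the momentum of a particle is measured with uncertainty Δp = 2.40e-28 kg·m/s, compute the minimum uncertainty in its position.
219.702 nm

Using the Heisenberg uncertainty principle:
ΔxΔp ≥ ℏ/2

The minimum uncertainty in position is:
Δx_min = ℏ/(2Δp)
Δx_min = (1.055e-34 J·s) / (2 × 2.400e-28 kg·m/s)
Δx_min = 2.197e-07 m = 219.702 nm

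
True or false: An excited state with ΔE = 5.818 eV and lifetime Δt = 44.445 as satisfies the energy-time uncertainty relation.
No, it violates the uncertainty relation.

Calculate the product ΔEΔt:
ΔE = 5.818 eV = 9.321e-19 J
ΔEΔt = (9.321e-19 J) × (4.445e-17 s)
ΔEΔt = 4.143e-35 J·s

Compare to the minimum allowed value ℏ/2:
ℏ/2 = 5.273e-35 J·s

Since ΔEΔt = 4.143e-35 J·s < 5.273e-35 J·s = ℏ/2,
this violates the uncertainty relation.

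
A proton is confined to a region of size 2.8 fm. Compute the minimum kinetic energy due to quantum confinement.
661.665 keV

Using the uncertainty principle:

1. Position uncertainty: Δx ≈ 2.800e-15 m
2. Minimum momentum uncertainty: Δp = ℏ/(2Δx) = 1.883e-20 kg·m/s
3. Minimum kinetic energy:
   KE = (Δp)²/(2m) = (1.883e-20)²/(2 × 1.673e-27 kg)
   KE = 1.060e-13 J = 661.665 keV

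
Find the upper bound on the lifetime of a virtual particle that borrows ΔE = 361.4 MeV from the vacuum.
9.106 × 10^-25 s

Using the energy-time uncertainty principle:
ΔEΔt ≥ ℏ/2

For a virtual particle borrowing energy ΔE, the maximum lifetime is:
Δt_max = ℏ/(2ΔE)

Converting energy:
ΔE = 361.4 MeV = 5.790e-11 J

Δt_max = (1.055e-34 J·s) / (2 × 5.790e-11 J)
Δt_max = 9.106e-25 s = 9.106 × 10^-25 s

Virtual particles with higher borrowed energy exist for shorter times.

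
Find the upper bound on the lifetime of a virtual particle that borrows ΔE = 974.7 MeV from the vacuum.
3.376 × 10^-25 s

Using the energy-time uncertainty principle:
ΔEΔt ≥ ℏ/2

For a virtual particle borrowing energy ΔE, the maximum lifetime is:
Δt_max = ℏ/(2ΔE)

Converting energy:
ΔE = 974.7 MeV = 1.562e-10 J

Δt_max = (1.055e-34 J·s) / (2 × 1.562e-10 J)
Δt_max = 3.376e-25 s = 3.376 × 10^-25 s

Virtual particles with higher borrowed energy exist for shorter times.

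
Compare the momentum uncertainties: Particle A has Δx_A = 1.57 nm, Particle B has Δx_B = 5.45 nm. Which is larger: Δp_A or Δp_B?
Particle A has the larger minimum momentum uncertainty, by a factor of 3.47.

For each particle, the minimum momentum uncertainty is Δp_min = ℏ/(2Δx):

Particle A: Δp_A = ℏ/(2×1.570e-09 m) = 3.359e-26 kg·m/s
Particle B: Δp_B = ℏ/(2×5.450e-09 m) = 9.675e-27 kg·m/s

Ratio: Δp_A/Δp_B = 3.47

Since Δp_min ∝ 1/Δx, the particle with smaller position uncertainty (A) has larger momentum uncertainty.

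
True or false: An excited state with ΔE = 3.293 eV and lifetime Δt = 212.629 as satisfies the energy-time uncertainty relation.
Yes, it satisfies the uncertainty relation.

Calculate the product ΔEΔt:
ΔE = 3.293 eV = 5.276e-19 J
ΔEΔt = (5.276e-19 J) × (2.126e-16 s)
ΔEΔt = 1.122e-34 J·s

Compare to the minimum allowed value ℏ/2:
ℏ/2 = 5.273e-35 J·s

Since ΔEΔt = 1.122e-34 J·s ≥ 5.273e-35 J·s = ℏ/2,
this satisfies the uncertainty relation.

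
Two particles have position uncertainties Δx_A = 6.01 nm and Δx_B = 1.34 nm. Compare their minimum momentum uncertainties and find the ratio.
Particle B has the larger minimum momentum uncertainty, by a factor of 4.49.

For each particle, the minimum momentum uncertainty is Δp_min = ℏ/(2Δx):

Particle A: Δp_A = ℏ/(2×6.010e-09 m) = 8.773e-27 kg·m/s
Particle B: Δp_B = ℏ/(2×1.340e-09 m) = 3.935e-26 kg·m/s

Ratio: Δp_B/Δp_A = 4.49

Since Δp_min ∝ 1/Δx, the particle with smaller position uncertainty (B) has larger momentum uncertainty.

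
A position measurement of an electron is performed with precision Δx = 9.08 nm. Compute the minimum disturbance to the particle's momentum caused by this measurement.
5.807 × 10^-27 kg·m/s

The uncertainty principle implies that measuring position disturbs momentum:
ΔxΔp ≥ ℏ/2

When we measure position with precision Δx, we necessarily introduce a momentum uncertainty:
Δp ≥ ℏ/(2Δx)
Δp_min = (1.055e-34 J·s) / (2 × 9.080e-09 m)
Δp_min = 5.807e-27 kg·m/s

The more precisely we measure position, the greater the momentum disturbance.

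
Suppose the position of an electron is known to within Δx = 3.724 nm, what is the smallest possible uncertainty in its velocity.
15.543 km/s

Using the Heisenberg uncertainty principle and Δp = mΔv:
ΔxΔp ≥ ℏ/2
Δx(mΔv) ≥ ℏ/2

The minimum uncertainty in velocity is:
Δv_min = ℏ/(2mΔx)
Δv_min = (1.055e-34 J·s) / (2 × 9.109e-31 kg × 3.724e-09 m)
Δv_min = 1.554e+04 m/s = 15.543 km/s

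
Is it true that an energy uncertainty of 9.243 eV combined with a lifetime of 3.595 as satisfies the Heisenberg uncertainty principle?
No, it violates the uncertainty relation.

Calculate the product ΔEΔt:
ΔE = 9.243 eV = 1.481e-18 J
ΔEΔt = (1.481e-18 J) × (3.595e-18 s)
ΔEΔt = 5.324e-36 J·s

Compare to the minimum allowed value ℏ/2:
ℏ/2 = 5.273e-35 J·s

Since ΔEΔt = 5.324e-36 J·s < 5.273e-35 J·s = ℏ/2,
this violates the uncertainty relation.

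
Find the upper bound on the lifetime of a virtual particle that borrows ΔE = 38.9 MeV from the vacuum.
8.460 ys

Using the energy-time uncertainty principle:
ΔEΔt ≥ ℏ/2

For a virtual particle borrowing energy ΔE, the maximum lifetime is:
Δt_max = ℏ/(2ΔE)

Converting energy:
ΔE = 38.9 MeV = 6.232e-12 J

Δt_max = (1.055e-34 J·s) / (2 × 6.232e-12 J)
Δt_max = 8.460e-24 s = 8.460 ys

Virtual particles with higher borrowed energy exist for shorter times.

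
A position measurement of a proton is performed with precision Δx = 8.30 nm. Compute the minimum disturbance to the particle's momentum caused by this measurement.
6.353 × 10^-27 kg·m/s

The uncertainty principle implies that measuring position disturbs momentum:
ΔxΔp ≥ ℏ/2

When we measure position with precision Δx, we necessarily introduce a momentum uncertainty:
Δp ≥ ℏ/(2Δx)
Δp_min = (1.055e-34 J·s) / (2 × 8.300e-09 m)
Δp_min = 6.353e-27 kg·m/s

The more precisely we measure position, the greater the momentum disturbance.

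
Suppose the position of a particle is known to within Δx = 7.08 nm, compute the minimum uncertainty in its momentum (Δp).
7.448 × 10^-27 kg·m/s

Using the Heisenberg uncertainty principle:
ΔxΔp ≥ ℏ/2

The minimum uncertainty in momentum is:
Δp_min = ℏ/(2Δx)
Δp_min = (1.055e-34 J·s) / (2 × 7.080e-09 m)
Δp_min = 7.448e-27 kg·m/s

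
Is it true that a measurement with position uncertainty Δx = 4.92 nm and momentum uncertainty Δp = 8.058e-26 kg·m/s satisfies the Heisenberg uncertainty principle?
Yes, it satisfies the uncertainty principle.

Calculate the product ΔxΔp:
ΔxΔp = (4.920e-09 m) × (8.058e-26 kg·m/s)
ΔxΔp = 3.965e-34 J·s

Compare to the minimum allowed value ℏ/2:
ℏ/2 = 5.273e-35 J·s

Since ΔxΔp = 3.965e-34 J·s ≥ 5.273e-35 J·s = ℏ/2,
the measurement satisfies the uncertainty principle.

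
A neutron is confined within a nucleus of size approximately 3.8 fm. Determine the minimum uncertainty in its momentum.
1.388 × 10^-20 kg·m/s

Using the Heisenberg uncertainty principle:
ΔxΔp ≥ ℏ/2

With Δx ≈ L = 3.800e-15 m (the confinement size):
Δp_min = ℏ/(2Δx)
Δp_min = (1.055e-34 J·s) / (2 × 3.800e-15 m)
Δp_min = 1.388e-20 kg·m/s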